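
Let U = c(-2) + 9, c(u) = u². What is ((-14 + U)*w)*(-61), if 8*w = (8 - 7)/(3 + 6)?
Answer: 61/72 ≈ 0.84722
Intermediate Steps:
U = 13 (U = (-2)² + 9 = 4 + 9 = 13)
w = 1/72 (w = ((8 - 7)/(3 + 6))/8 = (1/9)/8 = (1*(⅑))/8 = (⅛)*(⅑) = 1/72 ≈ 0.013889)
((-14 + U)*w)*(-61) = ((-14 + 13)*(1/72))*(-61) = -1*1/72*(-61) = -1/72*(-61) = 61/72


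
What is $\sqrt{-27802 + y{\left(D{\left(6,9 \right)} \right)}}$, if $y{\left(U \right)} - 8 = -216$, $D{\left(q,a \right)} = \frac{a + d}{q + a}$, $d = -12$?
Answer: $i \sqrt{28010} \approx 167.36 i$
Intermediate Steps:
$D{\left(q,a \right)} = \frac{-12 + a}{a + q}$ ($D{\left(q,a \right)} = \frac{a - 12}{q + a} = \frac{-12 + a}{a + q}$)
$y{\left(U \right)} = -208$ ($y{\left(U \right)} = 8 - 216 = -208$)
$\sqrt{-27802 + y{\left(D{\left(6,9 \right)} \right)}} = \sqrt{-27802 - 208} = \sqrt{-28010} = i \sqrt{28010}$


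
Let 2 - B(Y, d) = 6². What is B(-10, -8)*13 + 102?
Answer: -340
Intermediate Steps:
B(Y, d) = -34 (B(Y, d) = 2 - 1*6² = 2 - 1*36 = 2 - 36 = -34)
B(-10, -8)*13 + 102 = -34*13 + 102 = -442 + 102 = -340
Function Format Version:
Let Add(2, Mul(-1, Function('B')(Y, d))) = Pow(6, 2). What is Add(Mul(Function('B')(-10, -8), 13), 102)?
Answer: -340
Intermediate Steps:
Function('B')(Y, d) = -34 (Function('B')(Y, d) = Add(2, Mul(-1, Pow(6, 2))) = Add(2, Mul(-1, 36)) = Add(2, -36) = -34)
Add(Mul(Function('B')(-10, -8), 13), 102) = Add(Mul(-34, 13), 102) = Add(-442, 102) = -340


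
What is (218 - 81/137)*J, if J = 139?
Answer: 4140115/137 ≈ 30220.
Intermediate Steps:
(218 - 81/137)*J = (218 - 81/137)*139 = (29785/137)*139 = 4140115/137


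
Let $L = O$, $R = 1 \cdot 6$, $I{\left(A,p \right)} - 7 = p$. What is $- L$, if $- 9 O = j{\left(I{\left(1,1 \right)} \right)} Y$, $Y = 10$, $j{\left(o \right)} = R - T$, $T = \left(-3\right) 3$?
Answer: $\frac{50}{3} \approx 16.667$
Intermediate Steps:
$I{\left(A,p \right)} = 7 + p$
$T = -9$
$R = 6$
$j{\left(o \right)} = 15$ ($j{\left(o \right)} = 6 - -9 = 6 + 9 = 15$)
$O = - \frac{50}{3}$ ($O = - \frac{15 \cdot 10}{9} = \left(- \frac{1}{9}\right) 150 = - \frac{50}{3} \approx -16.667$)
$L = - \frac{50}{3} \approx -16.667$
$- L = \left(-1\right) \left(- \frac{50}{3}\right) = \frac{50}{3}$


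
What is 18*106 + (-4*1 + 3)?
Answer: 1907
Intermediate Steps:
18*106 + (-4*1 + 3) = 1908 + (-4 + 3) = 1908 - 1 = 1907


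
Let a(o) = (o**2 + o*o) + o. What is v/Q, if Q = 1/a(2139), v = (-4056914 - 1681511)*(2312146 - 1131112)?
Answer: -62030914139629962450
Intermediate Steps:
a(o) = o + 2*o**2 (a(o) = (o**2 + o**2) + o = 2*o**2 + o = o + 2*o**2)
v = -6777275031450 (v = -5738425*1181034 = -6777275031450)
Q = 1/9152781 (Q = 1/(2139*(1 + 2*2139)) = 1/(2139*(1 + 4278)) = 1/(2139*4279) = 1/9152781 ≈ 1.0926e-7)
v/Q = -6777275031450/1/9152781 = -6777275031450*9152781 = -62030914139629962450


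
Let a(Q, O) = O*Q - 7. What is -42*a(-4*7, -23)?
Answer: -26754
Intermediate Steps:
a(Q, O) = -7 + O*Q
-42*a(-4*7, -23) = -42*(-7 - (-92)*7) = -42*(-7 - 23*(-28)) = -42*(-7 + 644) = -42*637 = -26754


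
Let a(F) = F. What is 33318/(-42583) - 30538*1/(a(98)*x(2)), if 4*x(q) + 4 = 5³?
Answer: -2798341730/252474607 ≈ -11.084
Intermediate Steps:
x(q) = 121/4 (x(q) = -1 + (¼)*5³ = -1 + (¼)*125 = -1 + 125/4 = 121/4)
33318/(-42583) - 30538*1/(a(98)*x(2)) = 33318/(-42583) - 30538/((121/4)*98) = 33318*(-1/42583) - 30538/5929/2 = -33318/42583 - 30538*2/5929 = -33318/42583 - 61076/5929 = -2798341730/252474607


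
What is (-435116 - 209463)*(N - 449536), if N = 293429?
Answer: 100623293953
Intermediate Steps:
(-435116 - 209463)*(N - 449536) = (-435116 - 209463)*(293429 - 449536) = -644579*(-156107) = 100623293953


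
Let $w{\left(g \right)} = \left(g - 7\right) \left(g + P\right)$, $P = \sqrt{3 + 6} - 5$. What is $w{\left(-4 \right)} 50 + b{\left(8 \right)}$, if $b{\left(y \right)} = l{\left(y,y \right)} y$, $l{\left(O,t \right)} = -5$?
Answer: $3260$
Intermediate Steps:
$P = -2$ ($P = \sqrt{9} - 5 = 3 - 5 = -2$)
$w{\left(g \right)} = \left(-7 + g\right) \left(-2 + g\right)$ ($w{\left(g \right)} = \left(g - 7\right) \left(g - 2\right) = \left(-7 + g\right) \left(-2 + g\right)$)
$b{\left(y \right)} = - 5 y$
$w{\left(-4 \right)} 50 + b{\left(8 \right)} = \left(14 + \left(-4\right)^{2} - -36\right) 50 - 40 = \left(14 + 16 + 36\right) 50 - 40 = 66 \cdot 50 - 40 = 3300 - 40 = 3260$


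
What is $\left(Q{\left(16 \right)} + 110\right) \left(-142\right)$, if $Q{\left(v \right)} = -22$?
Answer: $-12496$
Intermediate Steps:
$\left(Q{\left(16 \right)} + 110\right) \left(-142\right) = \left(-22 + 110\right) \left(-142\right) = 88 \left(-142\right) = -12496$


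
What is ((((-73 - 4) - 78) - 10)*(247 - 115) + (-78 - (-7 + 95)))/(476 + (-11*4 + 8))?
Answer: -10973/220 ≈ -49.877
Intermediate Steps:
((((-73 - 4) - 78) - 10)*(247 - 115) + (-78 - (-7 + 95)))/(476 + (-11*4 + 8)) = (((-77 - 78) - 10)*132 + (-78 - 1*88))/(476 + (-44 + 8)) = ((-155 - 10)*132 + (-78 - 88))/(476 - 36) = (-165*132 - 166)/440 = (-21780 - 166)*(1/440) = -21946*1/440 = -10973/220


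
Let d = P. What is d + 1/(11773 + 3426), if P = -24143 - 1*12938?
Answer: -563594118/15199 ≈ -37081.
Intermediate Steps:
P = -37081 (P = -24143 - 12938 = -37081)
d = -37081
d + 1/(11773 + 3426) = -37081 + 1/(11773 + 3426) = -37081 + 1/15199 = -563594118/15199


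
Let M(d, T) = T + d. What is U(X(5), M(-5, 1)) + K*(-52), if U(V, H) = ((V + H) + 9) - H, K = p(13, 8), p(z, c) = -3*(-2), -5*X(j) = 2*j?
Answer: -305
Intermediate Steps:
X(j) = -2*j/5
p(z, c) = 6
K = 6
U(V, H) = 9 + V (U(V, H) = ((H + V) + 9) - H = (9 + H + V) - H = 9 + V)
U(X(5), M(-5, 1)) + K*(-52) = (9 - 2/5*5) + 6*(-52) = (9 - 2) - 312 = 7 - 312 = -305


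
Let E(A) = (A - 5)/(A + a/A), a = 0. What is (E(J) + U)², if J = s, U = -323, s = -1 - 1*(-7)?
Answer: 3751969/36 ≈ 1.0422e+5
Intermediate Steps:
s = 6 (s = -1 + 7 = 6)
J = 6
E(A) = (-5 + A)/A (E(A) = (A - 5)/(A + 0/A) = (-5 + A)/(A + 0) = (-5 + A)/A)
(E(J) + U)² = ((-5 + 6)/6 - 323)² = ((⅙)*1 - 323)² = (⅙ - 323)² = (-1937/6)² = 3751969/36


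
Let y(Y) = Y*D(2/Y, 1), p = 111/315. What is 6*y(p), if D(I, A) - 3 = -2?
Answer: 74/35 ≈ 2.1143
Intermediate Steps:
D(I, A) = 1 (D(I, A) = 3 - 2 = 1)
p = 37/105 (p = 111*(1/315) = 37/105 ≈ 0.35238)
y(Y) = Y (y(Y) = Y*1 = Y)
6*y(p) = 6*(37/105) = 74/35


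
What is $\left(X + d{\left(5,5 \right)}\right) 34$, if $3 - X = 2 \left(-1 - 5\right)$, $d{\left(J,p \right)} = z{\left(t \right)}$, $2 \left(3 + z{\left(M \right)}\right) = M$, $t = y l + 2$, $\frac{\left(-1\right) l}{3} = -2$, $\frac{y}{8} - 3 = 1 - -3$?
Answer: $6154$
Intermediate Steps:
$y = 56$ ($y = 24 + 8 \left(1 - -3\right) = 24 + 8 \left(1 + 3\right) = 24 + 8 \cdot 4 = 24 + 32 = 56$)
$l = 6$ ($l = \left(-3\right) \left(-2\right) = 6$)
$t = 338$ ($t = 56 \cdot 6 + 2 = 336 + 2 = 338$)
$z{\left(M \right)} = -3 + \frac{M}{2}$
$d{\left(J,p \right)} = 166$ ($d{\left(J,p \right)} = -3 + \frac{1}{2} \cdot 338 = -3 + 169 = 166$)
$X = 15$ ($X = 3 - 2 \left(-1 - 5\right) = 3 - 2 \left(-6\right) = 3 - -12 = 3 + 12 = 15$)
$\left(X + d{\left(5,5 \right)}\right) 34 = \left(15 + 166\right) 34 = 181 \cdot 34 = 6154$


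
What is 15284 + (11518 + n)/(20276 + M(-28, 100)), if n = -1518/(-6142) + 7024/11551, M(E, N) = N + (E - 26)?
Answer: 11018411357424799/720884764962 ≈ 15285.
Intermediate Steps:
M(E, N) = -26 + E + N (M(E, N) = N + (-26 + E) = -26 + E + N)
n = 30337913/35473121 (n = -1518*(-1/6142) + 7024*(1/11551) = 759/3071 + 7024/11551 = 30337913/35473121 ≈ 0.85524)
15284 + (11518 + n)/(20276 + M(-28, 100)) = 15284 + (11518 + 30337913/35473121)/(20276 + (-26 - 28 + 100)) = 15284 + 408609745591/(35473121*(20276 + 46)) = 15284 + (408609745591/35473121)/20322 = 15284 + (408609745591/35473121)*(1/20322) = 15284 + 408609745591/720884764962 = 11018411357424799/720884764962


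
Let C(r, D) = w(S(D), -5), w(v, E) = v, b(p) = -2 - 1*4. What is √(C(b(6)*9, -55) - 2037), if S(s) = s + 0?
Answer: 2*I*√523 ≈ 45.738*I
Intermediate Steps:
b(p) = -6 (b(p) = -2 - 4 = -6)
S(s) = s
C(r, D) = D
√(C(b(6)*9, -55) - 2037) = √(-55 - 2037) = √(-2092) = 2*I*√523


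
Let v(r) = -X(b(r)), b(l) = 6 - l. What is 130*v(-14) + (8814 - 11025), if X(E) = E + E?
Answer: -7411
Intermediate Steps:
X(E) = 2*E
v(r) = -12 + 2*r (v(r) = -2*(6 - r) = -(12 - 2*r) = -12 + 2*r)
130*v(-14) + (8814 - 11025) = 130*(-12 + 2*(-14)) + (8814 - 11025) = 130*(-12 - 28) - 2211 = 130*(-40) - 2211 = -5200 - 2211 = -7411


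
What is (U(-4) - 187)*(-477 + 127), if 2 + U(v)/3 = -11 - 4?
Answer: 83300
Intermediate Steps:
U(v) = -51 (U(v) = -6 + 3*(-11 - 4) = -6 + 3*(-15) = -6 - 45 = -51)
(U(-4) - 187)*(-477 + 127) = (-51 - 187)*(-477 + 127) = -238*(-350) = 83300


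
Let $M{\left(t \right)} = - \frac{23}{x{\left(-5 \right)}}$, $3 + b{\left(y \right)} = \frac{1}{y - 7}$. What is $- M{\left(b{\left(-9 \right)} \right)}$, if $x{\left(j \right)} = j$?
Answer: $- \frac{23}{5} \approx -4.6$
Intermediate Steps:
$b{\left(y \right)} = -3 + \frac{1}{-7 + y}$ ($b{\left(y \right)} = -3 + \frac{1}{y - 7} = -3 + \frac{1}{-7 + y}$)
$M{\left(t \right)} = \frac{23}{5}$ ($M{\left(t \right)} = - \frac{23}{-5} = \left(-23\right) \left(- \frac{1}{5}\right) = \frac{23}{5}$)
$- M{\left(b{\left(-9 \right)} \right)} = \left(-1\right) \frac{23}{5} = - \frac{23}{5}$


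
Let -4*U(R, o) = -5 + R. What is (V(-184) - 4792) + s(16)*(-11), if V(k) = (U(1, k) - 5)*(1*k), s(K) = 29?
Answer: -4375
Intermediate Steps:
U(R, o) = 5/4 - R/4 (U(R, o) = -(-5 + R)/4 = 5/4 - R/4)
V(k) = -4*k (V(k) = ((5/4 - 1/4*1) - 5)*(1*k) = ((5/4 - 1/4) - 5)*k = (1 - 5)*k = -4*k)
(V(-184) - 4792) + s(16)*(-11) = (-4*(-184) - 4792) + 29*(-11) = (736 - 4792) - 319 = -4056 - 319 = -4375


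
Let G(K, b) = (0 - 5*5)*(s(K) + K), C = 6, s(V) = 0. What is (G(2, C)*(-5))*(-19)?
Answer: -4750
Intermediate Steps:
G(K, b) = -25*K (G(K, b) = (0 - 5*5)*(0 + K) = (0 - 25)*K = -25*K)
(G(2, C)*(-5))*(-19) = (-25*2*(-5))*(-19) = -50*(-5)*(-19) = 250*(-19) = -4750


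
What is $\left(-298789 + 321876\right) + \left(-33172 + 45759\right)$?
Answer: $35674$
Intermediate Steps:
$\left(-298789 + 321876\right) + \left(-33172 + 45759\right) = 23087 + 12587 = 35674$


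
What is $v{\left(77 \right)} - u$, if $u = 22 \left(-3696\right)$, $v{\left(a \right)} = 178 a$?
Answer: $95018$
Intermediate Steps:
$u = -81312$
$v{\left(77 \right)} - u = 178 \cdot 77 - -81312 = 13706 + 81312 = 95018$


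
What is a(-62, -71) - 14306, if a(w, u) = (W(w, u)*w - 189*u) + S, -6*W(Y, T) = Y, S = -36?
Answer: -4691/3 ≈ -1563.7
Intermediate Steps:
W(Y, T) = -Y/6
a(w, u) = -36 - 189*u - w**2/6 (a(w, u) = ((-w/6)*w - 189*u) - 36 = (-w**2/6 - 189*u) - 36 = (-189*u - w**2/6) - 36 = -36 - 189*u - w**2/6)
a(-62, -71) - 14306 = (-36 - 189*(-71) - 1/6*(-62)**2) - 14306 = (-36 + 13419 - 1/6*3844) - 14306 = (-36 + 13419 - 1922/3) - 14306 = 38227/3 - 14306 = -4691/3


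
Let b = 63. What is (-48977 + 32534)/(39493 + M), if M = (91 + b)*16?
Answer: -16443/41957 ≈ -0.39190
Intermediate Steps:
M = 2464 (M = (91 + 63)*16 = 154*16 = 2464)
(-48977 + 32534)/(39493 + M) = (-48977 + 32534)/(39493 + 2464) = -16443/41957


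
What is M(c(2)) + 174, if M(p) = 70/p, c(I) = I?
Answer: 209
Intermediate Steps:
M(c(2)) + 174 = 70/2 + 174 = 70*(½) + 174 = 35 + 174 = 209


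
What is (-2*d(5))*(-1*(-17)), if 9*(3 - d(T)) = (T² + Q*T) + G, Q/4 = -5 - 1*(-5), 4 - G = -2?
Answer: 136/9 ≈ 15.111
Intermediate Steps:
G = 6 (G = 4 - 1*(-2) = 4 + 2 = 6)
Q = 0 (Q = 4*(-5 - 1*(-5)) = 4*(-5 + 5) = 4*0 = 0)
d(T) = 7/3 - T²/9 (d(T) = 3 - ((T² + 0*T) + 6)/9 = 3 - ((T² + 0) + 6)/9 = 3 - (T² + 6)/9 = 3 - (6 + T²)/9 = 3 + (-⅔ - T²/9) = 7/3 - T²/9)
(-2*d(5))*(-1*(-17)) = (-2*(7/3 - ⅑*5²))*(-1*(-17)) = -2*(7/3 - ⅑*25)*17 = -2*(7/3 - 25/9)*17 = -2*(-4/9)*17 = (8/9)*17 = 136/9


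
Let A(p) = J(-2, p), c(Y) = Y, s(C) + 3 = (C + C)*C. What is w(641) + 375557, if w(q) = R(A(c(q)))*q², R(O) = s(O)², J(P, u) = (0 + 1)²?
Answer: 786438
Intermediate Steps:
s(C) = -3 + 2*C² (s(C) = -3 + (C + C)*C = -3 + (2*C)*C = -3 + 2*C²)
J(P, u) = 1 (J(P, u) = 1² = 1)
A(p) = 1
R(O) = (-3 + 2*O²)²
w(q) = q² (w(q) = (-3 + 2*1²)²*q² = (-3 + 2*1)²*q² = (-3 + 2)²*q² = (-1)²*q² = 1*q² = q²)
w(641) + 375557 = 641² + 375557 = 410881 + 375557 = 786438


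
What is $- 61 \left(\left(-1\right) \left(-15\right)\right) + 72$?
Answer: $-843$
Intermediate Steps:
$- 61 \left(\left(-1\right) \left(-15\right)\right) + 72 = \left(-61\right) 15 + 72 = -915 + 72 = -843$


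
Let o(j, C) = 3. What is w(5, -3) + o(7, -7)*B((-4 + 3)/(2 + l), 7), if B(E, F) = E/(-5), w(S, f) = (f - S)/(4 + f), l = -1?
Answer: -37/5 ≈ -7.4000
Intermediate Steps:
w(S, f) = (f - S)/(4 + f)
B(E, F) = -E/5 (B(E, F) = E*(-1/5) = -E/5)
w(5, -3) + o(7, -7)*B((-4 + 3)/(2 + l), 7) = (-3 - 1*5)/(4 - 3) + 3*(-(-4 + 3)/(5*(2 - 1))) = (-3 - 5)/1 + 3*(-(-1)/(5*1)) = 1*(-8) + 3*(-(-1)/5) = -8 + 3*(-1/5*(-1)) = -8 + 3*(1/5) = -8 + 3/5 = -37/5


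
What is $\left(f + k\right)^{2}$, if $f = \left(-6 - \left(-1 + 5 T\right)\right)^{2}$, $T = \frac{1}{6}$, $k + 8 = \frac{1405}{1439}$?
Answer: $\frac{1956985559929}{2683654416} \approx 729.22$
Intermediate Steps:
$k = - \frac{10107}{1439}$ ($k = -8 + \frac{1405}{1439} = - \frac{10107}{1439} \approx -7.0236$)
$T = \frac{1}{6} \approx 0.16667$
$f = \frac{1225}{36}$ ($f = \left(-6 + \left(1 - \frac{5}{6}\right)\right)^{2} = \left(-6 + \frac{1}{6}\right)^{2} = \left(- \frac{35}{6}\right)^{2} = \frac{1225}{36} \approx 34.028$)
$\left(f + k\right)^{2} = \left(\frac{1225}{36} - \frac{10107}{1439}\right)^{2} = \left(\frac{1398923}{51804}\right)^{2} = \frac{1956985559929}{2683654416}$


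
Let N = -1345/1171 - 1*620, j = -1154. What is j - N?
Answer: -623969/1171 ≈ -532.85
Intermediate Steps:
N = -727365/1171 (N = -1345*1/1171 - 620 = -1345/1171 - 620 = -727365/1171 ≈ -621.15)
j - N = -1154 - 1*(-727365/1171) = -1154 + 727365/1171 = -623969/1171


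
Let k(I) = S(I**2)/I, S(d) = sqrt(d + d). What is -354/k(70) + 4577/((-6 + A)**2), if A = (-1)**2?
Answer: 4577/25 - 177*sqrt(2) ≈ -67.236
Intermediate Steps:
A = 1
S(d) = sqrt(2)*sqrt(d) (S(d) = sqrt(2*d) = sqrt(2)*sqrt(d))
k(I) = sqrt(2)*sqrt(I**2)/I (k(I) = (sqrt(2)*sqrt(I**2))/I = sqrt(2)*sqrt(I**2)/I)
-354/k(70) + 4577/((-6 + A)**2) = -354*sqrt(2)/2 + 4577/((-6 + 1)**2) = -354*sqrt(2)/2 + 4577/((-5)**2) = -354*sqrt(2)/2 + 4577/25 = -354*sqrt(2)/2 + 4577*(1/25) = -177*sqrt(2) + 4577/25 = 4577/25 - 177*sqrt(2)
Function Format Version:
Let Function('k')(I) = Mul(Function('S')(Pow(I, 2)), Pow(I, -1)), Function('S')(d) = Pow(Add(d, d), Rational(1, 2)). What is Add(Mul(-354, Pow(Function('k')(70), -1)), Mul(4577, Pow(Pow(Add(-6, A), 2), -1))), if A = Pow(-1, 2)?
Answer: Add(Rational(4577, 25), Mul(-177, Pow(2, Rational(1, 2)))) ≈ -67.236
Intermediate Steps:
A = 1
Function('S')(d) = Mul(Pow(2, Rational(1, 2)), Pow(d, Rational(1, 2))) (Function('S')(d) = Pow(Mul(2, d), Rational(1, 2)) = Mul(Pow(2, Rational(1, 2)), Pow(d, Rational(1, 2))))
Function('k')(I) = Mul(Pow(2, Rational(1, 2)), Pow(I, -1), Pow(Pow(I, 2), Rational(1, 2))) (Function('k')(I) = Mul(Mul(Pow(2, Rational(1, 2)), Pow(Pow(I, 2), Rational(1, 2))), Pow(I, -1)) = Mul(Pow(2, Rational(1, 2)), Pow(I, -1), Pow(Pow(I, 2), Rational(1, 2))))
Add(Mul(-354, Pow(Function('k')(70), -1)), Mul(4577, Pow(Pow(Add(-6, A), 2), -1))) = Add(Mul(-354, Pow(Mul(Pow(2, Rational(1, 2)), Pow(70, -1), Pow(Pow(70, 2), Rational(1, 2))), -1)), Mul(4577, Pow(Pow(Add(-6, 1), 2), -1))) = Add(Mul(-354, Pow(Mul(Pow(2, Rational(1, 2)), Rational(1, 70), Pow(4900, Rational(1, 2))), -1)), Mul(4577, Pow(Pow(-5, 2), -1))) = Add(Mul(-354, Pow(Mul(Pow(2, Rational(1, 2)), Rational(1, 70), 70), -1)), Mul(4577, Pow(25, -1))) = Add(Mul(-354, Pow(Pow(2, Rational(1, 2)), -1)), Mul(4577, Rational(1, 25))) = Add(Mul(-354, Mul(Rational(1, 2), Pow(2, Rational(1, 2)))), Rational(4577, 25)) = Add(Mul(-177, Pow(2, Rational(1, 2))), Rational(4577, 25)) = Add(Rational(4577, 25), Mul(-177, Pow(2, Rational(1, 2))))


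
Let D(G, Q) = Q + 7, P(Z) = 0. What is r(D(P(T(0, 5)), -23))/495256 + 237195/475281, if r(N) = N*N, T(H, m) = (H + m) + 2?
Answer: 544416291/1089748921 ≈ 0.49958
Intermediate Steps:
T(H, m) = 2 + H + m
D(G, Q) = 7 + Q
r(N) = N²
r(D(P(T(0, 5)), -23))/495256 + 237195/475281 = (7 - 23)²/495256 + 237195/475281 = (-16)²*(1/495256) + 237195*(1/475281) = 256*(1/495256) + 8785/17603 = 32/61907 + 8785/17603 = 544416291/1089748921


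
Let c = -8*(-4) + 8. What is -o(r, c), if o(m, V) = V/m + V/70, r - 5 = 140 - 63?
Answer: -304/287 ≈ -1.0592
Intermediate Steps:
r = 82 (r = 5 + (140 - 63) = 5 + 77 = 82)
c = 40 (c = 32 + 8 = 40)
o(m, V) = V/70 + V/m (o(m, V) = V/m + V*(1/70) = V/m + V/70 = V/70 + V/m)
-o(r, c) = -((1/70)*40 + 40/82) = -(4/7 + 40*(1/82)) = -(4/7 + 20/41) = -1*304/287 = -304/287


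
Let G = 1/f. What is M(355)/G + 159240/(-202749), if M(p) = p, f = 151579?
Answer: 3636678009655/67583 ≈ 5.3811e+7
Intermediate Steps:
G = 1/151579 ≈ 6.5972e-6
M(355)/G + 159240/(-202749) = 355/(1/151579) + 159240/(-202749) = 355*151579 + 159240*(-1/202749) = 53810545 - 53080/67583 = 3636678009655/67583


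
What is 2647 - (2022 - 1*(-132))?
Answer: 493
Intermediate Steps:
2647 - (2022 - 1*(-132)) = 2647 - (2022 + 132) = 2647 - 1*2154 = 2647 - 2154 = 493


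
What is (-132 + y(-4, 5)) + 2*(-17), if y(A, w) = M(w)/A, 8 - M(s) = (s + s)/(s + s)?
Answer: -671/4 ≈ -167.75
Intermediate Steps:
M(s) = 7 (M(s) = 8 - (s + s)/(s + s) = 8 - 2*s/(2*s) = 8 - 2*s*1/(2*s) = 8 - 1*1 = 8 - 1 = 7)
y(A, w) = 7/A
(-132 + y(-4, 5)) + 2*(-17) = (-132 + 7/(-4)) + 2*(-17) = (-132 + 7*(-¼)) - 34 = (-132 - 7/4) - 34 = -535/4 - 34 = -671/4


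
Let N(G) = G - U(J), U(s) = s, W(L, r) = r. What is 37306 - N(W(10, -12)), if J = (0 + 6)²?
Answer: 37354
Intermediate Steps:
J = 36 (J = 6² = 36)
N(G) = -36 + G (N(G) = G - 1*36 = G - 36 = -36 + G)
37306 - N(W(10, -12)) = 37306 - (-36 - 12) = 37306 - 1*(-48) = 37306 + 48 = 37354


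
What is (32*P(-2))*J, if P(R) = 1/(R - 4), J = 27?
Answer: -144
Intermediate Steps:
P(R) = 1/(-4 + R)
(32*P(-2))*J = (32/(-4 - 2))*27 = (32/(-6))*27 = (32*(-⅙))*27 = -16/3*27 = -144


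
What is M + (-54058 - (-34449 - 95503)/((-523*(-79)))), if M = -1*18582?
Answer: -3001136928/41317 ≈ -72637.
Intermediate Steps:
M = -18582
M + (-54058 - (-34449 - 95503)/((-523*(-79)))) = -18582 + (-54058 - (-34449 - 95503)/((-523*(-79)))) = -18582 + (-54058 - (-129952)/41317) = -18582 + (-54058 - 1*(-129952/41317)) = -18582 + (-54058 + 129952/41317) = -18582 - 2233384434/41317 = -3001136928/41317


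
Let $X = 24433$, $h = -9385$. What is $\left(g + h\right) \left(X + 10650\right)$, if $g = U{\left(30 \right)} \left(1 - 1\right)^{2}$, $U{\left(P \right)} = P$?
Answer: $-329253955$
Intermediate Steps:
$g = 0$ ($g = 30 \left(1 - 1\right)^{2} = 30 \cdot 0^{2} = 30 \cdot 0 = 0$)
$\left(g + h\right) \left(X + 10650\right) = \left(0 - 9385\right) \left(24433 + 10650\right) = \left(-9385\right) 35083 = -329253955$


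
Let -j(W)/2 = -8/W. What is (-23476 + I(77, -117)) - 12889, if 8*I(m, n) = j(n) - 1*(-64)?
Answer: -4253771/117 ≈ -36357.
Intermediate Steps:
j(W) = 16/W (j(W) = -(-16)/W = 16/W)
I(m, n) = 8 + 2/n (I(m, n) = (16/n - 1*(-64))/8 = (16/n + 64)/8 = (64 + 16/n)/8 = 8 + 2/n)
(-23476 + I(77, -117)) - 12889 = (-23476 + (8 + 2/(-117))) - 12889 = (-23476 + (8 + 2*(-1/117))) - 12889 = (-23476 + (8 - 2/117)) - 12889 = (-23476 + 934/117) - 12889 = -2745758/117 - 12889 = -4253771/117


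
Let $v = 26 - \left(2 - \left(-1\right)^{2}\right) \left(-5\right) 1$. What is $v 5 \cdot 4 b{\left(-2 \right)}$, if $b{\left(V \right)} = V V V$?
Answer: $-4960$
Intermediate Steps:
$b{\left(V \right)} = V^{3}$ ($b{\left(V \right)} = V^{2} V = V^{3}$)
$v = 31$ ($v = 26 - \left(2 - 1\right) \left(-5\right) 1 = 26 - 1 \left(-5\right) 1 = 26 - \left(-5\right) 1 = 26 - -5 = 26 + 5 = 31$)
$v 5 \cdot 4 b{\left(-2 \right)} = 31 \cdot 5 \cdot 4 \left(-2\right)^{3} = 31 \cdot 20 \left(-8\right) = 31 \left(-160\right) = -4960$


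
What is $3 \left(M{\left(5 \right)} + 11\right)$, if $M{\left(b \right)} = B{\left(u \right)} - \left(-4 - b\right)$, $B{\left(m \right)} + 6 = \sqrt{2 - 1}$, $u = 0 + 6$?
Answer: $45$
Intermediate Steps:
$u = 6$
$B{\left(m \right)} = -5$ ($B{\left(m \right)} = -6 + \sqrt{2 - 1} = -6 + \sqrt{1} = -6 + 1 = -5$)
$M{\left(b \right)} = -1 + b$ ($M{\left(b \right)} = -5 - \left(-4 - b\right) = -5 + \left(4 + b\right) = -1 + b$)
$3 \left(M{\left(5 \right)} + 11\right) = 3 \left(\left(-1 + 5\right) + 11\right) = 3 \left(4 + 11\right) = 3 \cdot 15 = 45$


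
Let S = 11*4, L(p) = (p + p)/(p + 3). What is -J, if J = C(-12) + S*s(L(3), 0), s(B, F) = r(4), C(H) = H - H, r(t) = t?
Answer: -176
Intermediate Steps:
C(H) = 0
L(p) = 2*p/(3 + p) (L(p) = (2*p)/(3 + p) = 2*p/(3 + p))
s(B, F) = 4
S = 44
J = 176 (J = 0 + 44*4 = 0 + 176 = 176)
-J = -1*176 = -176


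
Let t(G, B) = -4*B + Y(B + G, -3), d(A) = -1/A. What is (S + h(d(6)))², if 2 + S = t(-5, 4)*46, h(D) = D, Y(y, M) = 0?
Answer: 19616041/36 ≈ 5.4489e+5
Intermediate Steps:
t(G, B) = -4*B (t(G, B) = -4*B + 0 = -4*B)
S = -738 (S = -2 - 4*4*46 = -2 - 16*46 = -2 - 736 = -738)
(S + h(d(6)))² = (-738 - 1/6)² = (-738 - 1*⅙)² = (-738 - ⅙)² = (-4429/6)² = 19616041/36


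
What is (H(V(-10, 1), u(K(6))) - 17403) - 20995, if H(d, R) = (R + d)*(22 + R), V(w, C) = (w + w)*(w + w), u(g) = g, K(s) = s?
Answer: -27030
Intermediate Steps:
V(w, C) = 4*w² (V(w, C) = (2*w)*(2*w) = 4*w²)
H(d, R) = (22 + R)*(R + d)
(H(V(-10, 1), u(K(6))) - 17403) - 20995 = ((6² + 22*6 + 22*(4*(-10)²) + 6*(4*(-10)²)) - 17403) - 20995 = ((36 + 132 + 22*(4*100) + 6*(4*100)) - 17403) - 20995 = ((36 + 132 + 22*400 + 6*400) - 17403) - 20995 = ((36 + 132 + 8800 + 2400) - 17403) - 20995 = (11368 - 17403) - 20995 = -6035 - 20995 = -27030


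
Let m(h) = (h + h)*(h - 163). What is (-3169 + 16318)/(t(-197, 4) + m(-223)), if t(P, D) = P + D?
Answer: 487/6369 ≈ 0.076464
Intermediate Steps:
t(P, D) = D + P
m(h) = 2*h*(-163 + h) (m(h) = (2*h)*(-163 + h) = 2*h*(-163 + h))
(-3169 + 16318)/(t(-197, 4) + m(-223)) = (-3169 + 16318)/((4 - 197) + 2*(-223)*(-163 - 223)) = 13149/(-193 + 2*(-223)*(-386)) = 13149/(-193 + 172156) = 13149/171963 = 13149*(1/171963) = 487/6369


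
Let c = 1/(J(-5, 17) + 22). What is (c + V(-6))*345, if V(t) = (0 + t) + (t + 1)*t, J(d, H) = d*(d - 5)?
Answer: 198835/24 ≈ 8284.8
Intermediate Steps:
J(d, H) = d*(-5 + d)
V(t) = t + t*(1 + t) (V(t) = t + (1 + t)*t = t + t*(1 + t))
c = 1/72 (c = 1/(-5*(-5 - 5) + 22) = 1/(-5*(-10) + 22) = 1/(50 + 22) = 1/72 ≈ 0.013889)
(c + V(-6))*345 = (1/72 - 6*(2 - 6))*345 = (1/72 - 6*(-4))*345 = (1/72 + 24)*345 = (1729/72)*345 = 198835/24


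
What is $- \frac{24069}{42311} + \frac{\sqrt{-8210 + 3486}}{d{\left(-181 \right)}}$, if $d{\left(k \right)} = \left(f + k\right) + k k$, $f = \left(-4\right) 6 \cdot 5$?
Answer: $- \frac{24069}{42311} + \frac{i \sqrt{1181}}{16230} \approx -0.56886 + 0.0021174 i$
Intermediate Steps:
$f = -120$ ($f = \left(-24\right) 5 = -120$)
$d{\left(k \right)} = -120 + k + k^{2}$ ($d{\left(k \right)} = \left(-120 + k\right) + k k = \left(-120 + k\right) + k^{2} = -120 + k + k^{2}$)
$- \frac{24069}{42311} + \frac{\sqrt{-8210 + 3486}}{d{\left(-181 \right)}} = - \frac{24069}{42311} + \frac{\sqrt{-8210 + 3486}}{-120 - 181 + \left(-181\right)^{2}} = \left(-24069\right) \frac{1}{42311} + \frac{\sqrt{-4724}}{-120 - 181 + 32761} = - \frac{24069}{42311} + \frac{2 i \sqrt{1181}}{32460} = - \frac{24069}{42311} + 2 i \sqrt{1181} \cdot \frac{1}{32460} = - \frac{24069}{42311} + \frac{i \sqrt{1181}}{16230}$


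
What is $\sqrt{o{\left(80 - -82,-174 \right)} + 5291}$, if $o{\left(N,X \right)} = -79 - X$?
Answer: $\sqrt{5386} \approx 73.389$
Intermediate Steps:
$\sqrt{o{\left(80 - -82,-174 \right)} + 5291} = \sqrt{\left(-79 - -174\right) + 5291} = \sqrt{\left(-79 + 174\right) + 5291} = \sqrt{95 + 5291} = \sqrt{5386}$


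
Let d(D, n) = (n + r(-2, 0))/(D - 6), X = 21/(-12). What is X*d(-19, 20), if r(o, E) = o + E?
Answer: 63/50 ≈ 1.2600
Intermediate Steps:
X = -7/4 (X = 21*(-1/12) = -7/4 ≈ -1.7500)
r(o, E) = E + o
d(D, n) = (-2 + n)/(-6 + D) (d(D, n) = (n + (0 - 2))/(D - 6) = (n - 2)/(-6 + D) = (-2 + n)/(-6 + D))
X*d(-19, 20) = -7*(-2 + 20)/(4*(-6 - 19)) = -7*18/(4*(-25)) = -(-7)*18/100 = -7/4*(-18/25) = 63/50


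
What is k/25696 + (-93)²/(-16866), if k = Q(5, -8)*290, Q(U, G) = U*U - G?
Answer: -153629/1094416 ≈ -0.14038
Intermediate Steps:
Q(U, G) = U² - G
k = 9570 (k = (5² - 1*(-8))*290 = (25 + 8)*290 = 33*290 = 9570)
k/25696 + (-93)²/(-16866) = 9570/25696 + (-93)²/(-16866) = 9570*(1/25696) + 8649*(-1/16866) = 435/1168 - 961/1874 = -153629/1094416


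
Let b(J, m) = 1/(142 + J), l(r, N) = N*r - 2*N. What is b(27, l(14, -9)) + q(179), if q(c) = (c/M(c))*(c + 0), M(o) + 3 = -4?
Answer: -5414922/1183 ≈ -4577.3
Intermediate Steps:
M(o) = -7 (M(o) = -3 - 4 = -7)
l(r, N) = -2*N + N*r
q(c) = -c²/7 (q(c) = (c/(-7))*(c + 0) = (c*(-⅐))*c = (-c/7)*c = -c²/7)
b(27, l(14, -9)) + q(179) = 1/(142 + 27) - ⅐*179² = 1/169 - ⅐*32041 = 1/169 - 32041/7 = -5414922/1183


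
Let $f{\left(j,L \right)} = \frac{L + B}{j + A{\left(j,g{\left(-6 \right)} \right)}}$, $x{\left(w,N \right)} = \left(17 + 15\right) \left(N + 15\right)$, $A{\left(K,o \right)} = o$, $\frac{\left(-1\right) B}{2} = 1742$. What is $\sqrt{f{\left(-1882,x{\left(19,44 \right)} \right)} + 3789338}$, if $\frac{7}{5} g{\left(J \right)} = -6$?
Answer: $\frac{17 \sqrt{142875133079}}{3301} \approx 1946.6$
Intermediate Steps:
$B = -3484$ ($B = \left(-2\right) 1742 = -3484$)
$g{\left(J \right)} = - \frac{30}{7}$ ($g{\left(J \right)} = \frac{5}{7} \left(-6\right) = - \frac{30}{7}$)
$x{\left(w,N \right)} = 480 + 32 N$ ($x{\left(w,N \right)} = 32 \left(15 + N\right) = 480 + 32 N$)
$f{\left(j,L \right)} = \frac{-3484 + L}{- \frac{30}{7} + j}$ ($f{\left(j,L \right)} = \frac{L - 3484}{j - \frac{30}{7}} = \frac{-3484 + L}{- \frac{30}{7} + j}$)
$\sqrt{f{\left(-1882,x{\left(19,44 \right)} \right)} + 3789338} = \sqrt{\frac{7 \left(-3484 + \left(480 + 32 \cdot 44\right)\right)}{-30 + 7 \left(-1882\right)} + 3789338} = \sqrt{\frac{7 \left(-3484 + \left(480 + 1408\right)\right)}{-30 - 13174} + 3789338} = \sqrt{\frac{7 \left(-3484 + 1888\right)}{-13204} + 3789338} = \sqrt{7 \left(- \frac{1}{13204}\right) \left(-1596\right) + 3789338} = \sqrt{\frac{2793}{3301} + 3789338} = \sqrt{\frac{12508607531}{3301}} = \frac{17 \sqrt{142875133079}}{3301}$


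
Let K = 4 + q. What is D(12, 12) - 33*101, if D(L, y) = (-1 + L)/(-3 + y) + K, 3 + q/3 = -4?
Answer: -30139/9 ≈ -3348.8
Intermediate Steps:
q = -21 (q = -9 + 3*(-4) = -9 - 12 = -21)
K = -17 (K = 4 - 21 = -17)
D(L, y) = -17 + (-1 + L)/(-3 + y) (D(L, y) = (-1 + L)/(-3 + y) - 17 = -17 + (-1 + L)/(-3 + y))
D(12, 12) - 33*101 = (50 + 12 - 17*12)/(-3 + 12) - 33*101 = (50 + 12 - 204)/9 - 3333 = (1/9)*(-142) - 3333 = -142/9 - 3333 = -30139/9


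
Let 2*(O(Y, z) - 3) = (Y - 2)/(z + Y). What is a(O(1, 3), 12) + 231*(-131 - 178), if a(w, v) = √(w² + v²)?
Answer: -71379 + √9745/8 ≈ -71367.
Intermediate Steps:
O(Y, z) = 3 + (-2 + Y)/(2*(Y + z)) (O(Y, z) = 3 + ((Y - 2)/(z + Y))/2 = 3 + ((-2 + Y)/(Y + z))/2 = 3 + (-2 + Y)/(2*(Y + z)))
a(w, v) = √(v² + w²)
a(O(1, 3), 12) + 231*(-131 - 178) = √(12² + ((-1 + 3*3 + (7/2)*1)/(1 + 3))²) + 231*(-131 - 178) = √(144 + ((-1 + 9 + 7/2)/4)²) + 231*(-309) = √(144 + ((¼)*(23/2))²) - 71379 = √(144 + (23/8)²) - 71379 = √(144 + 529/64) - 71379 = √(9745/64) - 71379 = √9745/8 - 71379 = -71379 + √9745/8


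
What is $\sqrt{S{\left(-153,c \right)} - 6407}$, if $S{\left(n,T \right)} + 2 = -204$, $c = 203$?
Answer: $i \sqrt{6613} \approx 81.32 i$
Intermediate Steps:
$S{\left(n,T \right)} = -206$ ($S{\left(n,T \right)} = -2 - 204 = -206$)
$\sqrt{S{\left(-153,c \right)} - 6407} = \sqrt{-206 - 6407} = \sqrt{-6613} = i \sqrt{6613}$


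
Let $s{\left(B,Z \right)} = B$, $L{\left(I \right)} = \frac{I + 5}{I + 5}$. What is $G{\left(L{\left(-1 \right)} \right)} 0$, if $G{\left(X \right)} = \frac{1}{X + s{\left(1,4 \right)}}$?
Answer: $0$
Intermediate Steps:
$L{\left(I \right)} = 1$ ($L{\left(I \right)} = \frac{5 + I}{5 + I} = 1$)
$G{\left(X \right)} = \frac{1}{1 + X}$ ($G{\left(X \right)} = \frac{1}{X + 1} = \frac{1}{1 + X}$)
$G{\left(L{\left(-1 \right)} \right)} 0 = \frac{1}{1 + 1} \cdot 0 = \frac{1}{2} \cdot 0 = 0$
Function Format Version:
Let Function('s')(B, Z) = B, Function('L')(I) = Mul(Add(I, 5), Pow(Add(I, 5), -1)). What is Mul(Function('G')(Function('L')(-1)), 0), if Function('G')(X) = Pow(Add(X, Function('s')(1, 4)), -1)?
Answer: 0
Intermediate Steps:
Function('L')(I) = 1 (Function('L')(I) = Mul(Add(5, I), Pow(Add(5, I), -1)) = 1)
Function('G')(X) = Pow(Add(1, X), -1) (Function('G')(X) = Pow(Add(X, 1), -1) = Pow(Add(1, X), -1))
Mul(Function('G')(Function('L')(-1)), 0) = Mul(Pow(Add(1, 1), -1), 0) = Mul(Pow(2, -1), 0) = Mul(Rational(1, 2), 0) = 0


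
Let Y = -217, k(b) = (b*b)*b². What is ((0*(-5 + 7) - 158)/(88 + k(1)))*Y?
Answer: 34286/89 ≈ 385.24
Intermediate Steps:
k(b) = b⁴ (k(b) = b²*b² = b⁴)
((0*(-5 + 7) - 158)/(88 + k(1)))*Y = ((0*(-5 + 7) - 158)/(88 + 1⁴))*(-217) = ((0*2 - 158)/(88 + 1))*(-217) = ((0 - 158)/89)*(-217) = -158*1/89*(-217) = -158/89*(-217) = 34286/89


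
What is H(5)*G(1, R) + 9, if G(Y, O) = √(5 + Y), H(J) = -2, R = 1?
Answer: 9 - 2*√6 ≈ 4.1010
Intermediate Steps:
H(5)*G(1, R) + 9 = -2*√(5 + 1) + 9 = -2*√6 + 9 = 9 - 2*√6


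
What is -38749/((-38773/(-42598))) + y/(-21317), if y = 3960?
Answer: -35186631162014/826524041 ≈ -42572.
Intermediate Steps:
-38749/((-38773/(-42598))) + y/(-21317) = -38749/((-38773/(-42598))) + 3960/(-21317) = -38749/((-38773*(-1/42598))) + 3960*(-1/21317) = -38749/38773/42598 - 3960/21317 = -38749*42598/38773 - 3960/21317 = -1650629902/38773 - 3960/21317 = -35186631162014/826524041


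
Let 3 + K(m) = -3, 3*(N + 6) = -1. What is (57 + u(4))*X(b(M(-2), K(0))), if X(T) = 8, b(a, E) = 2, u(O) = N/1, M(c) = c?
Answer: 1216/3 ≈ 405.33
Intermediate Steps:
N = -19/3 (N = -6 + (⅓)*(-1) = -6 - ⅓ = -19/3 ≈ -6.3333)
K(m) = -6 (K(m) = -3 - 3 = -6)
u(O) = -19/3 (u(O) = -19/3/1 = -19/3*1 = -19/3)
(57 + u(4))*X(b(M(-2), K(0))) = (57 - 19/3)*8 = (152/3)*8 = 1216/3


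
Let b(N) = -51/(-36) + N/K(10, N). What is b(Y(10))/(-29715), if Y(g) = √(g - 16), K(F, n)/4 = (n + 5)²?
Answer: (-173*√6 + 323*I)/(356580*(-19*I + 10*√6)) ≈ -4.82e-5 - 4.0745e-7*I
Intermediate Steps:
K(F, n) = 4*(5 + n)² (K(F, n) = 4*(n + 5)² = 4*(5 + n)²)
Y(g) = √(-16 + g)
b(N) = 17/12 + N/(4*(5 + N)²) (b(N) = -51/(-36) + N/((4*(5 + N)²)) = -51*(-1/36) + N*(1/(4*(5 + N)²)) = 17/12 + N/(4*(5 + N)²))
b(Y(10))/(-29715) = (17/12 + √(-16 + 10)/(4*(5 + √(-16 + 10))²))/(-29715) = (17/12 + √(-6)/(4*(5 + √(-6))²))*(-1/29715) = (17/12 + (I*√6)/(4*(5 + I*√6)²))*(-1/29715) = (17/12 + I*√6/(4*(5 + I*√6)²))*(-1/29715) = -17/356580 - I*√6/(118860*(5 + I*√6)²)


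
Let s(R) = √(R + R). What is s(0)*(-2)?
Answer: 0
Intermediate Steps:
s(R) = √2*√R (s(R) = √(2*R) = √2*√R)
s(0)*(-2) = (√2*√0)*(-2) = (√2*0)*(-2) = 0*(-2) = 0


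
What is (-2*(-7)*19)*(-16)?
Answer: -4256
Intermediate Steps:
(-2*(-7)*19)*(-16) = (14*19)*(-16) = 266*(-16) = -4256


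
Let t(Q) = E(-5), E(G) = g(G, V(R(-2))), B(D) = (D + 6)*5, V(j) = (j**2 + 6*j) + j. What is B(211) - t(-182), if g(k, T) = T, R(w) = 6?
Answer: 1007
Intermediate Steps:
V(j) = j**2 + 7*j
B(D) = 30 + 5*D (B(D) = (6 + D)*5 = 30 + 5*D)
E(G) = 78 (E(G) = 6*(7 + 6) = 6*13 = 78)
t(Q) = 78
B(211) - t(-182) = (30 + 5*211) - 1*78 = (30 + 1055) - 78 = 1085 - 78 = 1007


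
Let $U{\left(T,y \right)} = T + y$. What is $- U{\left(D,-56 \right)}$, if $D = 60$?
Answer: $-4$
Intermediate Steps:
$- U{\left(D,-56 \right)} = - (60 - 56) = \left(-1\right) 4 = -4$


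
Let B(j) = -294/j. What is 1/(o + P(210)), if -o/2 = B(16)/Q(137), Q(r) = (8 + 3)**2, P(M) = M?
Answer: 484/101787 ≈ 0.0047550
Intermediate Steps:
Q(r) = 121 (Q(r) = 11**2 = 121)
o = 147/484 (o = -2*(-294/16)/121 = -2*(-294*1/16)/121 = -(-147)/(4*121) = -2*(-147/968) = 147/484 ≈ 0.30372)
1/(o + P(210)) = 1/(147/484 + 210) = 1/(101787/484) = 484/101787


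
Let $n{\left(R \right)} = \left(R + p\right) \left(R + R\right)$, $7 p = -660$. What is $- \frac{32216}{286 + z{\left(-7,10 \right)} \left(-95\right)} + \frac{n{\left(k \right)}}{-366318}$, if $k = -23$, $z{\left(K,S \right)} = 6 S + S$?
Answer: $\frac{10296095249}{2039841783} \approx 5.0475$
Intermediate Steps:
$p = - \frac{660}{7}$ ($p = \frac{1}{7} \left(-660\right) = - \frac{660}{7} \approx -94.286$)
$z{\left(K,S \right)} = 7 S$
$n{\left(R \right)} = 2 R \left(- \frac{660}{7} + R\right)$ ($n{\left(R \right)} = \left(R - \frac{660}{7}\right) \left(R + R\right) = \left(- \frac{660}{7} + R\right) 2 R = 2 R \left(- \frac{660}{7} + R\right)$)
$- \frac{32216}{286 + z{\left(-7,10 \right)} \left(-95\right)} + \frac{n{\left(k \right)}}{-366318} = - \frac{32216}{286 + 7 \cdot 10 \left(-95\right)} + \frac{\frac{2}{7} \left(-23\right) \left(-660 + 7 \left(-23\right)\right)}{-366318} = - \frac{32216}{286 + 70 \left(-95\right)} + \frac{2}{7} \left(-23\right) \left(-660 - 161\right) \left(- \frac{1}{366318}\right) = - \frac{32216}{286 - 6650} + \frac{2}{7} \left(-23\right) \left(-821\right) \left(- \frac{1}{366318}\right) = - \frac{32216}{-6364} + \frac{37766}{7} \left(- \frac{1}{366318}\right) = \left(-32216\right) \left(- \frac{1}{6364}\right) - \frac{18883}{1282113} = \frac{8054}{1591} - \frac{18883}{1282113} = \frac{10296095249}{2039841783}$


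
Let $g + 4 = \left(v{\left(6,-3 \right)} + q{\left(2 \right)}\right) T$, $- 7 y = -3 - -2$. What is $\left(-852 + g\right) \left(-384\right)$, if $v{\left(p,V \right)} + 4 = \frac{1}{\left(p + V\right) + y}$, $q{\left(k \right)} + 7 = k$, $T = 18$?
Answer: $\frac{4275840}{11} \approx 3.8871 \cdot 10^{5}$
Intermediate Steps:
$q{\left(k \right)} = -7 + k$
$y = \frac{1}{7}$ ($y = - \frac{-3 - -2}{7} = - \frac{-3 + 2}{7} = \left(- \frac{1}{7}\right) \left(-1\right) = \frac{1}{7} \approx 0.14286$)
$v{\left(p,V \right)} = -4 + \frac{1}{\frac{1}{7} + V + p}$ ($v{\left(p,V \right)} = -4 + \frac{1}{\left(p + V\right) + \frac{1}{7}} = -4 + \frac{1}{\left(V + p\right) + \frac{1}{7}} = -4 + \frac{1}{\frac{1}{7} + V + p}$)
$g = - \frac{1763}{11}$ ($g = -4 + \left(\frac{3 - -84 - 168}{1 + 7 \left(-3\right) + 7 \cdot 6} + \left(-7 + 2\right)\right) 18 = -4 + \left(\frac{3 + 84 - 168}{1 - 21 + 42} - 5\right) 18 = -4 + \left(\frac{1}{22} \left(-81\right) - 5\right) 18 = -4 + \left(- \frac{81}{22} - 5\right) 18 = -4 - \frac{1719}{11} = - \frac{1763}{11} \approx -160.27$)
$\left(-852 + g\right) \left(-384\right) = \left(-852 - \frac{1763}{11}\right) \left(-384\right) = \left(- \frac{11135}{11}\right) \left(-384\right) = \frac{4275840}{11}$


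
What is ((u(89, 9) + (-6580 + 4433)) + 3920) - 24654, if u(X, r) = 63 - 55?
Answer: -22873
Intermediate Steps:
u(X, r) = 8
((u(89, 9) + (-6580 + 4433)) + 3920) - 24654 = ((8 + (-6580 + 4433)) + 3920) - 24654 = ((8 - 2147) + 3920) - 24654 = (-2139 + 3920) - 24654 = 1781 - 24654 = -22873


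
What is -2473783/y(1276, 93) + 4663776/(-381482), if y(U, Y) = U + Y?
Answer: -347000875/190741 ≈ -1819.2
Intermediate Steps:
-2473783/y(1276, 93) + 4663776/(-381482) = -2473783/(1276 + 93) + 4663776/(-381482) = -2473783/1369 + 4663776*(-1/381482) = -2473783*1/1369 - 2331888/190741 = -1807 - 2331888/190741 = -347000875/190741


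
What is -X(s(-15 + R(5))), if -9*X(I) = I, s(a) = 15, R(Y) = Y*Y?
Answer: 5/3 ≈ 1.6667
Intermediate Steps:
R(Y) = Y²
X(I) = -I/9
-X(s(-15 + R(5))) = -(-1)*15/9 = -1*(-5/3) = 5/3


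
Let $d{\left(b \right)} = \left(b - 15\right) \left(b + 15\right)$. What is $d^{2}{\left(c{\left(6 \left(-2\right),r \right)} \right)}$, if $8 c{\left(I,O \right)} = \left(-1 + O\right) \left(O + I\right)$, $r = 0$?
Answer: $\frac{793881}{16} \approx 49618.0$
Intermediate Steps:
$c{\left(I,O \right)} = \frac{\left(-1 + O\right) \left(I + O\right)}{8}$ ($c{\left(I,O \right)} = \frac{\left(-1 + O\right) \left(O + I\right)}{8} = \frac{\left(-1 + O\right) \left(I + O\right)}{8}$)
$d{\left(b \right)} = \left(-15 + b\right) \left(15 + b\right)$
$d^{2}{\left(c{\left(6 \left(-2\right),r \right)} \right)} = \left(-225 + \left(- \frac{6 \left(-2\right)}{8} - 0 + \frac{0^{2}}{8} + \frac{1}{8} \cdot 6 \left(-2\right) 0\right)^{2}\right)^{2} = \left(-225 + \left(\left(- \frac{1}{8}\right) \left(-12\right) + 0 + \frac{1}{8} \cdot 0 + \frac{1}{8} \left(-12\right) 0\right)^{2}\right)^{2} = \left(-225 + \left(\frac{3}{2} + 0 + 0 + 0\right)^{2}\right)^{2} = \left(-225 + \left(\frac{3}{2}\right)^{2}\right)^{2} = \left(-225 + \frac{9}{4}\right)^{2} = \left(- \frac{891}{4}\right)^{2} = \frac{793881}{16}$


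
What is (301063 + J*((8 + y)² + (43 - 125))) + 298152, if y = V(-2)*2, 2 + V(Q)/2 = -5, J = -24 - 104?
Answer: 558511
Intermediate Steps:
J = -128
V(Q) = -14 (V(Q) = -4 + 2*(-5) = -4 - 10 = -14)
y = -28 (y = -14*2 = -28)
(301063 + J*((8 + y)² + (43 - 125))) + 298152 = (301063 - 128*((8 - 28)² + (43 - 125))) + 298152 = (301063 - 128*((-20)² - 82)) + 298152 = (301063 - 128*(400 - 82)) + 298152 = (301063 - 128*318) + 298152 = (301063 - 40704) + 298152 = 260359 + 298152 = 558511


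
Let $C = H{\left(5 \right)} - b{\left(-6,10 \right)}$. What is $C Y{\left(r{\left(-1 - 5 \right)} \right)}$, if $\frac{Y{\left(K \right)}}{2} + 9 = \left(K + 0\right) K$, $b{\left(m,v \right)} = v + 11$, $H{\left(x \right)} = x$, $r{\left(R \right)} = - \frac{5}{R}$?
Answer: $\frac{2392}{9} \approx 265.78$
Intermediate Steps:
$b{\left(m,v \right)} = 11 + v$
$Y{\left(K \right)} = -18 + 2 K^{2}$ ($Y{\left(K \right)} = -18 + 2 \left(K + 0\right) K = -18 + 2 K K = -18 + 2 K^{2}$)
$C = -16$ ($C = 5 - \left(11 + 10\right) = 5 - 21 = -16$)
$C Y{\left(r{\left(-1 - 5 \right)} \right)} = - 16 \left(-18 + 2 \left(- \frac{5}{-1 - 5}\right)^{2}\right) = - 16 \left(-18 + 2 \left(- \frac{5}{-6}\right)^{2}\right) = - 16 \left(-18 + 2 \left(\left(-5\right) \left(- \frac{1}{6}\right)\right)^{2}\right) = - 16 \left(-18 + 2 \left(\frac{5}{6}\right)^{2}\right) = - 16 \left(-18 + 2 \cdot \frac{25}{36}\right) = - 16 \left(-18 + \frac{25}{18}\right) = \left(-16\right) \left(- \frac{299}{18}\right) = \frac{2392}{9}$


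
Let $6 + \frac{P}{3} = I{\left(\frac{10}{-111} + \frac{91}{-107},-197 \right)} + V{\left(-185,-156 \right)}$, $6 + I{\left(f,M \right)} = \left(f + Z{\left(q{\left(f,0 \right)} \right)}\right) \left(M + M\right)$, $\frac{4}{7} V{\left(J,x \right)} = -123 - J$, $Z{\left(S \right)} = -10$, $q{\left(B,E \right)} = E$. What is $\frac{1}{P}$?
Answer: $\frac{7918}{104685769} \approx 7.5636 \cdot 10^{-5}$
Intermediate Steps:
$V{\left(J,x \right)} = - \frac{861}{4} - \frac{7 J}{4}$ ($V{\left(J,x \right)} = \frac{7 \left(-123 - J\right)}{4} = - \frac{861}{4} - \frac{7 J}{4}$)
$I{\left(f,M \right)} = -6 + 2 M \left(-10 + f\right)$ ($I{\left(f,M \right)} = -6 + \left(f - 10\right) \left(M + M\right) = -6 + \left(-10 + f\right) 2 M = -6 + 2 M \left(-10 + f\right)$)
$P = \frac{104685769}{7918}$ ($P = -18 + 3 \left(\left(-6 - -3940 + 2 \left(-197\right) \left(\frac{10}{-111} + \frac{91}{-107}\right)\right) - - \frac{217}{2}\right) = -18 + 3 \left(\left(-6 + 3940 + 2 \left(-197\right) \left(10 \left(- \frac{1}{111}\right) + 91 \left(- \frac{1}{107}\right)\right)\right) + \left(- \frac{861}{4} + \frac{1295}{4}\right)\right) = -18 + 3 \left(\left(-6 + 3940 + 2 \left(-197\right) \left(- \frac{10}{111} - \frac{91}{107}\right)\right) + \frac{217}{2}\right) = -18 + 3 \left(\left(-6 + 3940 + 2 \left(-197\right) \left(- \frac{11171}{11877}\right)\right) + \frac{217}{2}\right) = -18 + 3 \left(\left(-6 + 3940 + \frac{4401374}{11877}\right) + \frac{217}{2}\right) = -18 + 3 \left(\frac{51125492}{11877} + \frac{217}{2}\right) = -18 + 3 \cdot \frac{104828293}{23754} = -18 + \frac{104828293}{7918} = \frac{104685769}{7918} \approx 13221.0$)
$\frac{1}{P} = \frac{1}{\frac{104685769}{7918}} = \frac{7918}{104685769}$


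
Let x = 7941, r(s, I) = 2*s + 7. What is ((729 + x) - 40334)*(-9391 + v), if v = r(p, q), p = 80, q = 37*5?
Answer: 292068736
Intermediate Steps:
q = 185
r(s, I) = 7 + 2*s
v = 167 (v = 7 + 2*80 = 7 + 160 = 167)
((729 + x) - 40334)*(-9391 + v) = ((729 + 7941) - 40334)*(-9391 + 167) = (8670 - 40334)*(-9224) = -31664*(-9224) = 292068736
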